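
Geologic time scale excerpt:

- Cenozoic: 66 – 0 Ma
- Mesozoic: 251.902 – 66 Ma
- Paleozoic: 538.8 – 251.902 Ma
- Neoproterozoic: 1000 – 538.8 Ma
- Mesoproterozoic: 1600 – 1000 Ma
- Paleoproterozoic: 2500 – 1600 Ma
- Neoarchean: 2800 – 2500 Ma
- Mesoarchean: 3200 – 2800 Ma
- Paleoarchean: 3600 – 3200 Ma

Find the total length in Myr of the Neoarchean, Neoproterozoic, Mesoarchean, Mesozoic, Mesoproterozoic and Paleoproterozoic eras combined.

Each duration: Neoarchean = 300; Neoproterozoic = 461.2; Mesoarchean = 400; Mesozoic = 185.902; Mesoproterozoic = 600; Paleoproterozoic = 900.
Sum: 300 + 461.2 + 400 + 185.902 + 600 + 900 = 2847.102 Myr.

2847.102 million years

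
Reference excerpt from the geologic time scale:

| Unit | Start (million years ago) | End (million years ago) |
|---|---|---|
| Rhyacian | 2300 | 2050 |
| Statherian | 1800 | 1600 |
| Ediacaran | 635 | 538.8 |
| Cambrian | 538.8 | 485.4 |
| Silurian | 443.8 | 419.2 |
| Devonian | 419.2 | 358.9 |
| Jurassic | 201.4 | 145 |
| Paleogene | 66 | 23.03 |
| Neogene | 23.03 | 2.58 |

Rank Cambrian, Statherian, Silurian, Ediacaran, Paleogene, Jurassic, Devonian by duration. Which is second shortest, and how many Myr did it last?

Start − end for each: Cambrian 538.8 − 485.4 = 53.4; Statherian 1800 − 1600 = 200; Silurian 443.8 − 419.2 = 24.6; Ediacaran 635 − 538.8 = 96.2; Paleogene 66 − 23.03 = 42.97; Jurassic 201.4 − 145 = 56.4; Devonian 419.2 − 358.9 = 60.3.
Ranking these from shortest: Silurian < Paleogene < Cambrian < Jurassic < Devonian < Ediacaran < Statherian.
Position 2 in that ranking is Paleogene, which lasted 42.97 Myr.

Paleogene, 42.97 million years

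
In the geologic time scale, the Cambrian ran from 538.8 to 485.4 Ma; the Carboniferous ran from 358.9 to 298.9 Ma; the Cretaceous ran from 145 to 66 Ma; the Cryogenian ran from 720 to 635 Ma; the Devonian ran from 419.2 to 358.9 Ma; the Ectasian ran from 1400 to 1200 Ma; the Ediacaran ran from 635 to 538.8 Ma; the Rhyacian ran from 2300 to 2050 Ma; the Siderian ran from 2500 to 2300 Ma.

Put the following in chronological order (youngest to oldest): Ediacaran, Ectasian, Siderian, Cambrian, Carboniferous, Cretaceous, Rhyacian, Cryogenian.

Cretaceous → Carboniferous → Cambrian → Ediacaran → Cryogenian → Ectasian → Rhyacian → Siderian

The oldest of these is Siderian (starts 2500 Ma) and the youngest is Cretaceous (ends 66 Ma).
In between, by decreasing start age: Rhyacian (2300), Ectasian (1400), Cryogenian (720), Ediacaran (635), Cambrian (538.8), Carboniferous (358.9).
Listing youngest first means reversing that sequence.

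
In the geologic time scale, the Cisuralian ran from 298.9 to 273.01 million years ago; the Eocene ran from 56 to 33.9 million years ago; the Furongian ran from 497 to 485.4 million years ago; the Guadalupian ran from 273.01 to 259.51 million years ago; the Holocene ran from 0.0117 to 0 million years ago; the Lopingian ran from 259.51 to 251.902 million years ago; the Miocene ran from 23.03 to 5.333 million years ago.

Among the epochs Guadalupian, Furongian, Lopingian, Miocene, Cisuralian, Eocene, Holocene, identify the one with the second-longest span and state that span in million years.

Eocene, 22.1 million years

Durations: Guadalupian 13.5; Furongian 11.6; Lopingian 7.608; Miocene 17.697; Cisuralian 25.89; Eocene 22.1; Holocene 0.0117 Myr.
Sorted longest-first: Cisuralian (25.89), Eocene (22.1), Miocene (17.697), Guadalupian (13.5), Furongian (11.6), Lopingian (7.608), Holocene (0.0117).
The second longest is Eocene at 22.1 Myr.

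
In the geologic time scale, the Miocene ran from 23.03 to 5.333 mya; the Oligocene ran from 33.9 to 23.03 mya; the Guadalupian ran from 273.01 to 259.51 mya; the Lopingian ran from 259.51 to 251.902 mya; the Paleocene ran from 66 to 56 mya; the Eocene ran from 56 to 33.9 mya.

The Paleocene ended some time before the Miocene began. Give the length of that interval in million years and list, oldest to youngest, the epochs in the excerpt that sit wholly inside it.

End of Paleocene = 56 Ma; start of Miocene = 23.03 Ma.
Gap = 56 − 23.03 = 32.97 Myr.
Epochs wholly inside 56–23.03 Ma: Eocene (56–33.9), Oligocene (33.9–23.03).

32.97 million years; Eocene, Oligocene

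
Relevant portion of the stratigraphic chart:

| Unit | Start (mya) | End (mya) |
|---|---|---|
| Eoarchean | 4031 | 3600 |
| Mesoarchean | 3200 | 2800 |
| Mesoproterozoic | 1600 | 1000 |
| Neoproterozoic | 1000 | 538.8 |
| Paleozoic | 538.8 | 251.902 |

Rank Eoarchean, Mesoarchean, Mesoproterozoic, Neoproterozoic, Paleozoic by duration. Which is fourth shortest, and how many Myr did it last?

Start − end for each: Eoarchean 4031 − 3600 = 431; Mesoarchean 3200 − 2800 = 400; Mesoproterozoic 1600 − 1000 = 600; Neoproterozoic 1000 − 538.8 = 461.2; Paleozoic 538.8 − 251.902 = 286.898.
Ranking these from shortest: Paleozoic < Mesoarchean < Eoarchean < Neoproterozoic < Mesoproterozoic.
Position 4 in that ranking is Neoproterozoic, which lasted 461.2 Myr.

Neoproterozoic, 461.2 million years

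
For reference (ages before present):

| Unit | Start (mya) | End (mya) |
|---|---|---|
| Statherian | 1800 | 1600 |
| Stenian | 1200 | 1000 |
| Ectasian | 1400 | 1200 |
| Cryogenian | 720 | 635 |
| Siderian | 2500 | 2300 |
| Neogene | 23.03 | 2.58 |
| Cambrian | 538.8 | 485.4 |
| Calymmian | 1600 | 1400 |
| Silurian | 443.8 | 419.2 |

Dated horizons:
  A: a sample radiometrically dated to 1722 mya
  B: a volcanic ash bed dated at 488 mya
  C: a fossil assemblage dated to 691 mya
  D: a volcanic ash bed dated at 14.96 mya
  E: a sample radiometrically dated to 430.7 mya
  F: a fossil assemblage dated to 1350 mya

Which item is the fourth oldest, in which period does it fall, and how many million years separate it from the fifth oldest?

Larger Ma means older, so oldest first: A 1722 > F 1350 > C 691 > B 488 > E 430.7 > D 14.96.
Counting 4 along gives B (488 Ma); the excerpt puts that inside the Cambrian, 538.8–485.4 Ma.
Next in line is E (430.7 Ma), and 488 − 430.7 = 57.3 Myr.

B, in the Cambrian; 57.3 million years to E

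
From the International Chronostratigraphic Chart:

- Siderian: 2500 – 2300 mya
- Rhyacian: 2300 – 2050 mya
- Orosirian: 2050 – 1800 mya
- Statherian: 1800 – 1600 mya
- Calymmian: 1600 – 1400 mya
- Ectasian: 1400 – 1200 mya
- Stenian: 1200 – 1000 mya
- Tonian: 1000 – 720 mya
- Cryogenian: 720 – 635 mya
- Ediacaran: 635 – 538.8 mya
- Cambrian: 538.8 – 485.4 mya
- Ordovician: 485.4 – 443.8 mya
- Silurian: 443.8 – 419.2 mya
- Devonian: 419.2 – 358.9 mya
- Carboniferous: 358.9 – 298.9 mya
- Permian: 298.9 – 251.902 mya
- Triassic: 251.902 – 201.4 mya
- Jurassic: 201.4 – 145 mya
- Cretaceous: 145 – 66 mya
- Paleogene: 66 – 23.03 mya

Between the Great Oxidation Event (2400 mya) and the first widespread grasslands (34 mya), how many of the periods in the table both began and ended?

The older date is 2400 Ma and the younger is 34 Ma.
Periods with start < 2400 and end > 34 Ma: Rhyacian (2300–2050), Orosirian (2050–1800), Statherian (1800–1600), Calymmian (1600–1400), Ectasian (1400–1200), Stenian (1200–1000), Tonian (1000–720), Cryogenian (720–635), Ediacaran (635–538.8), Cambrian (538.8–485.4), Ordovician (485.4–443.8), Silurian (443.8–419.2), Devonian (419.2–358.9), Carboniferous (358.9–298.9), Permian (298.9–251.902), Triassic (251.902–201.4), Jurassic (201.4–145), Cretaceous (145–66).
That is 18 complete periods.

18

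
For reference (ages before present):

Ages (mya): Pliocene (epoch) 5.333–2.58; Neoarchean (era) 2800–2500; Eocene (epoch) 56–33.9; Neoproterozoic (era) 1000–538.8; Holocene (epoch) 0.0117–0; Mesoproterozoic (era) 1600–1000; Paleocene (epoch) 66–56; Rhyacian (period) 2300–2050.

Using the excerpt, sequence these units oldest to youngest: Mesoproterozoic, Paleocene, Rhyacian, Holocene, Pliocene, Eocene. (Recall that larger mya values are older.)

Sorting by start age (descending Ma, since larger Ma = older): Rhyacian start 2300, Mesoproterozoic start 1600, Paleocene start 66, Eocene start 56, Pliocene start 5.333, Holocene start 0.0117.

Rhyacian → Mesoproterozoic → Paleocene → Eocene → Pliocene → Holocene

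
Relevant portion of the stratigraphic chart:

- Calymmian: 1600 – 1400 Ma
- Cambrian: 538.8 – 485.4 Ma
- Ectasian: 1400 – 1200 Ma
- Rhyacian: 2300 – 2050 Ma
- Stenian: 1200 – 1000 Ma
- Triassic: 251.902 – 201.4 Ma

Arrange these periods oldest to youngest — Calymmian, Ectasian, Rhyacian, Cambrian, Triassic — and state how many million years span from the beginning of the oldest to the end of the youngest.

Rhyacian, Calymmian, Ectasian, Cambrian, Triassic; total span 2098.6 Myr

Start ages (Ma): Rhyacian 2300, Calymmian 1600, Ectasian 1400, Cambrian 538.8, Triassic 251.902.
Ordered oldest to youngest: Rhyacian, Calymmian, Ectasian, Cambrian, Triassic.
Span = 2300 − 201.4 = 2098.6 Myr.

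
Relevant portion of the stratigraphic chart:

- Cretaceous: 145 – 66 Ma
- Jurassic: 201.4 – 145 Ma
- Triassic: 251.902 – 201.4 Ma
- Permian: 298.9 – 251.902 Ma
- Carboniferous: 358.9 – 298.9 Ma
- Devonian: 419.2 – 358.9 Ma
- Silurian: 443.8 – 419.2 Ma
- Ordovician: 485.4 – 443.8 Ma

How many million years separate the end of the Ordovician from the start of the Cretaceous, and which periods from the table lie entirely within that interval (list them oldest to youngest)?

298.8 million years; Silurian, Devonian, Carboniferous, Permian, Triassic, Jurassic

End of Ordovician = 443.8 Ma; start of Cretaceous = 145 Ma.
Gap = 443.8 − 145 = 298.8 Myr.
Periods wholly inside 443.8–145 Ma: Silurian (443.8–419.2), Devonian (419.2–358.9), Carboniferous (358.9–298.9), Permian (298.9–251.902), Triassic (251.902–201.4), Jurassic (201.4–145).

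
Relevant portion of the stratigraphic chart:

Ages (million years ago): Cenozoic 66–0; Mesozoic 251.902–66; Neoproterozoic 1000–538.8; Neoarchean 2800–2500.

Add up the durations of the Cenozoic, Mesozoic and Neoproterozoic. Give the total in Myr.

713.102 million years

Duration is start − end for each: (66 − 0) + (251.902 − 66) + (1000 − 538.8).
That is 66 + 185.902 + 461.2, which totals 713.102 million years.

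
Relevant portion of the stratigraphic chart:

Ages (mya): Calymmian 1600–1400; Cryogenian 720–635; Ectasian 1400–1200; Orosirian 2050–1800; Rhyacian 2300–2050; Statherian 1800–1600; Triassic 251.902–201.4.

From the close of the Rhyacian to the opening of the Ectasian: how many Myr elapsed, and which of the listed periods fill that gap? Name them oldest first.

End of Rhyacian = 2050 Ma; start of Ectasian = 1400 Ma.
Gap = 2050 − 1400 = 650 Myr.
Periods wholly inside 2050–1400 Ma: Orosirian (2050–1800), Statherian (1800–1600), Calymmian (1600–1400).

650 million years; Orosirian, Statherian, Calymmian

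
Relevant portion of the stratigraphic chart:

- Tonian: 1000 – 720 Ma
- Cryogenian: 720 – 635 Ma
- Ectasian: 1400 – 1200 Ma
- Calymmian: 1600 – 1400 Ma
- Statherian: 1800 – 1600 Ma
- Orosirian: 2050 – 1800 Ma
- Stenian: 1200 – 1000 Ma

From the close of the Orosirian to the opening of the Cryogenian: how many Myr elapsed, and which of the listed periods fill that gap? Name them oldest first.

1080 million years; Statherian, Calymmian, Ectasian, Stenian, Tonian

The Orosirian closes at 1800 Ma and the Cryogenian opens at 720 Ma, so the interval is 1800 − 720 = 1080 Myr.
A period fits inside if it starts at or after 1800 Ma and ends at or before 720 Ma; oldest first that gives Statherian, Calymmian, Ectasian, Stenian, Tonian.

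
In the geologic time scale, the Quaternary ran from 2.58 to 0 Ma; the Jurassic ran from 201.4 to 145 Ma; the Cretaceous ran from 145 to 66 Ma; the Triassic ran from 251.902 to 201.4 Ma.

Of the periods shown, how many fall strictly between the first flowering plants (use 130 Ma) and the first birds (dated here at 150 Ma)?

Checking each listed span, none has both start < 150 Ma and end > 130 Ma — every period straddles one of the two dates or lies outside them — so the count is 0.

0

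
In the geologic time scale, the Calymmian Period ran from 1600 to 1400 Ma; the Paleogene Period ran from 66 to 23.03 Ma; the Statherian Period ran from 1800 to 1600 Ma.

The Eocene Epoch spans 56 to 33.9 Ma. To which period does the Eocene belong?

The Eocene (56–33.9 Ma) lies entirely within 66–23.03 Ma, the Paleogene Period.

Paleogene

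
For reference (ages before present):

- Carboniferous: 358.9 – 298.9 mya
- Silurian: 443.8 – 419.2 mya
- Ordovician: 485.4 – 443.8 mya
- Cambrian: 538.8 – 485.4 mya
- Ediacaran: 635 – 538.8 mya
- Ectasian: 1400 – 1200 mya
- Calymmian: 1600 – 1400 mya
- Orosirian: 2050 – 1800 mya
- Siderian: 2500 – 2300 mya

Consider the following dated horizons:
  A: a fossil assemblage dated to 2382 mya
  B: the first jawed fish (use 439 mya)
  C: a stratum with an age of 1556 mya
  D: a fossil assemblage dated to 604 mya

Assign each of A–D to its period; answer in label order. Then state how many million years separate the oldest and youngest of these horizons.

A — Siderian; B — Silurian; C — Calymmian; D — Ediacaran; span 1943 million years

Match each age against the start–end ranges in the excerpt: A = 2382 Ma → Siderian (2500–2300); B = 439 Ma → Silurian (443.8–419.2); C = 1556 Ma → Calymmian (1600–1400); D = 604 Ma → Ediacaran (635–538.8).
The largest age is 2382 Ma and the smallest is 439 Ma; their difference is 1943 Myr.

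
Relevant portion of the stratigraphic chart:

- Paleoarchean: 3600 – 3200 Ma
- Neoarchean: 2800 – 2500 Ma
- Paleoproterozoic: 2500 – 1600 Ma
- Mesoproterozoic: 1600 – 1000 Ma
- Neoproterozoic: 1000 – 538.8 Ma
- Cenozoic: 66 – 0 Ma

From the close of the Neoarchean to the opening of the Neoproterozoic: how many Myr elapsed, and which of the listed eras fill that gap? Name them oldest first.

The Neoarchean closes at 2500 Ma and the Neoproterozoic opens at 1000 Ma, so the interval is 2500 − 1000 = 1500 Myr.
An era fits inside if it starts at or after 2500 Ma and ends at or before 1000 Ma; oldest first that gives Paleoproterozoic, Mesoproterozoic.

1500 million years; Paleoproterozoic, Mesoproterozoic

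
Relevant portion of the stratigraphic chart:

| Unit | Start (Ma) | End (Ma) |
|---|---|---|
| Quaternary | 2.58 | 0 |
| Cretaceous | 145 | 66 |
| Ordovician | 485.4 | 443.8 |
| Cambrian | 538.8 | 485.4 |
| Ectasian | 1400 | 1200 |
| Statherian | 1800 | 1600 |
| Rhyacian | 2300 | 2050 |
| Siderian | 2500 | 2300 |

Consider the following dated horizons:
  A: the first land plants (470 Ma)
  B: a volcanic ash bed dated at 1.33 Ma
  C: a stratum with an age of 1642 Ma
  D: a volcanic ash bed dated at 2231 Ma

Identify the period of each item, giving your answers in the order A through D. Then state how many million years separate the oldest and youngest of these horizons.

A — Ordovician; B — Quaternary; C — Statherian; D — Rhyacian; span 2229.67 million years

A: 470 Ma lies in 485.4–443.8 Ma, so Ordovician.
B: 1.33 Ma lies in 2.58–0 Ma, so Quaternary.
C: 1642 Ma lies in 1800–1600 Ma, so Statherian.
D: 2231 Ma lies in 2300–2050 Ma, so Rhyacian.
Oldest = 2231 Ma, youngest = 1.33 Ma → span 2229.67 Myr.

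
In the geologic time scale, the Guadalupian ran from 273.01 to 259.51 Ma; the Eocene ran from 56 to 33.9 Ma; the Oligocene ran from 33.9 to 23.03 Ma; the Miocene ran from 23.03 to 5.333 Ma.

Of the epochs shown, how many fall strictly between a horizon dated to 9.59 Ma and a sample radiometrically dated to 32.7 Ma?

0

Checking each listed span, none has both start < 32.7 Ma and end > 9.59 Ma — every epoch straddles one of the two dates or lies outside them — so the count is 0.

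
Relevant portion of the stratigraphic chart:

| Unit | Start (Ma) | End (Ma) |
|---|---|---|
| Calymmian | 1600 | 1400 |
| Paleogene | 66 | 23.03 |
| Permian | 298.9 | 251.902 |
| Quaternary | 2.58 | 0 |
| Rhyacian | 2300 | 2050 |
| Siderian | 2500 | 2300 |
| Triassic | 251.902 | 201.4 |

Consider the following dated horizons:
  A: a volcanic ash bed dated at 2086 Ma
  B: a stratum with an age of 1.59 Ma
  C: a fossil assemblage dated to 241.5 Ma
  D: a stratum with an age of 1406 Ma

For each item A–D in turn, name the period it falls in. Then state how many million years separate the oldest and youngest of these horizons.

Match each age against the start–end ranges in the excerpt: A = 2086 Ma → Rhyacian (2300–2050); B = 1.59 Ma → Quaternary (2.58–0); C = 241.5 Ma → Triassic (251.902–201.4); D = 1406 Ma → Calymmian (1600–1400).
The largest age is 2086 Ma and the smallest is 1.59 Ma; their difference is 2084.41 Myr.

A — Rhyacian; B — Quaternary; C — Triassic; D — Calymmian; span 2084.41 million years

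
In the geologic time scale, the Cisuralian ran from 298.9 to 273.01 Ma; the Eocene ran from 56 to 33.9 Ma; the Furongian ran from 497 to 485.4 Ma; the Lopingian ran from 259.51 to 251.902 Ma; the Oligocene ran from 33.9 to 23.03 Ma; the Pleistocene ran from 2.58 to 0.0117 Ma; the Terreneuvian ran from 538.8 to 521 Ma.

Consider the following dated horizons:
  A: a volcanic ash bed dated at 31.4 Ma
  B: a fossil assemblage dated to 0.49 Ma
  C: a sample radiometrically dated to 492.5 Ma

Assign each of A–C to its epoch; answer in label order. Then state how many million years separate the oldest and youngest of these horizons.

A — Oligocene; B — Pleistocene; C — Furongian; span 492.01 million years

A: 31.4 Ma lies in 33.9–23.03 Ma, so Oligocene.
B: 0.49 Ma lies in 2.58–0.0117 Ma, so Pleistocene.
C: 492.5 Ma lies in 497–485.4 Ma, so Furongian.
Oldest = 492.5 Ma, youngest = 0.49 Ma → span 492.01 Myr.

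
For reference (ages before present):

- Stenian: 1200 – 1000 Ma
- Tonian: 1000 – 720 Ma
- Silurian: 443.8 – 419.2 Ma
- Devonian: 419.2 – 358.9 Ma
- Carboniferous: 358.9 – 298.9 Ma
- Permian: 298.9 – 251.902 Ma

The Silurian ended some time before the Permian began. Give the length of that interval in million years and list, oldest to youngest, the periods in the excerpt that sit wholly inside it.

End of Silurian = 419.2 Ma; start of Permian = 298.9 Ma.
Gap = 419.2 − 298.9 = 120.3 Myr.
Periods wholly inside 419.2–298.9 Ma: Devonian (419.2–358.9), Carboniferous (358.9–298.9).

120.3 million years; Devonian, Carboniferous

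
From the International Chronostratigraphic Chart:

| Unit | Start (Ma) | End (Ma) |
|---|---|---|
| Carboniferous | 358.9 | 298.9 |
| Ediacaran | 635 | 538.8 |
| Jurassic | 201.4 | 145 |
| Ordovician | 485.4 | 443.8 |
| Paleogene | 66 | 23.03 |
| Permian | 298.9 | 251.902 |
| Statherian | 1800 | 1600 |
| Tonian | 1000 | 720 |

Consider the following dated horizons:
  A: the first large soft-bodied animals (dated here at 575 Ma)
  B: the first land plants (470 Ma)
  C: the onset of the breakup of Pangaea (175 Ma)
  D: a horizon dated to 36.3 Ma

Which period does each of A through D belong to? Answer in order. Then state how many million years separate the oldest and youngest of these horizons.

A — Ediacaran; B — Ordovician; C — Jurassic; D — Paleogene; span 538.7 million years

Match each age against the start–end ranges in the excerpt: A = 575 Ma → Ediacaran (635–538.8); B = 470 Ma → Ordovician (485.4–443.8); C = 175 Ma → Jurassic (201.4–145); D = 36.3 Ma → Paleogene (66–23.03).
The largest age is 575 Ma and the smallest is 36.3 Ma; their difference is 538.7 Myr.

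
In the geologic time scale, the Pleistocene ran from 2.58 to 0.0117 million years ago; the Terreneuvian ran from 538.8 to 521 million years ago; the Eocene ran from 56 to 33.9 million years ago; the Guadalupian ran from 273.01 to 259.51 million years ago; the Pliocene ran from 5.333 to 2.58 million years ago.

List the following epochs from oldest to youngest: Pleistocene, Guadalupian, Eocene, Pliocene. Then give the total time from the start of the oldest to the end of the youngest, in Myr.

Guadalupian → Eocene → Pliocene → Pleistocene; total span 272.9983 Myr

Start ages (Ma): Guadalupian 273.01, Eocene 56, Pliocene 5.333, Pleistocene 2.58.
Ordered oldest to youngest: Guadalupian, Eocene, Pliocene, Pleistocene.
Span = 273.01 − 0.0117 = 272.9983 Myr.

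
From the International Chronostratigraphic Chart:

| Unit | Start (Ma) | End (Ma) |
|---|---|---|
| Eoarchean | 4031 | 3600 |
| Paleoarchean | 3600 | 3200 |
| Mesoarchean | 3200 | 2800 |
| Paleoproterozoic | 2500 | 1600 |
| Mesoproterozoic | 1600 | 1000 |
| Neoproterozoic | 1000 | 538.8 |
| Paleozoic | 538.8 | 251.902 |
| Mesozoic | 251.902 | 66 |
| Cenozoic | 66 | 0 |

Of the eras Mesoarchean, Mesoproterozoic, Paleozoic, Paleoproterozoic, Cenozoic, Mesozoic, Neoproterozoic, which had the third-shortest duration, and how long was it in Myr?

Paleozoic, 286.898 million years

Start − end for each: Mesoarchean 3200 − 2800 = 400; Mesoproterozoic 1600 − 1000 = 600; Paleozoic 538.8 − 251.902 = 286.898; Paleoproterozoic 2500 − 1600 = 900; Cenozoic 66 − 0 = 66; Mesozoic 251.902 − 66 = 185.902; Neoproterozoic 1000 − 538.8 = 461.2.
Ranking these from shortest: Cenozoic < Mesozoic < Paleozoic < Mesoarchean < Neoproterozoic < Mesoproterozoic < Paleoproterozoic.
Position 3 in that ranking is Paleozoic, which lasted 286.898 Myr.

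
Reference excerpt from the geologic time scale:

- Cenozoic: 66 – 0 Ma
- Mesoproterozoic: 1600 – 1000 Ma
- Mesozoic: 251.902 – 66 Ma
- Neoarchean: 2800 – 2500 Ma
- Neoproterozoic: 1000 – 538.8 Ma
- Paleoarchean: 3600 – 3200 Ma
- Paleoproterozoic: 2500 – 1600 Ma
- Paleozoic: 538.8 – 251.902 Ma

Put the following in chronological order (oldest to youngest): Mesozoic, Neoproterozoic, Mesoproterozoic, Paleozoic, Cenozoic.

Read off each span (Ma): Mesozoic 251.902–66; Neoproterozoic 1000–538.8; Mesoproterozoic 1600–1000; Paleozoic 538.8–251.902; Cenozoic 66–0.
Larger Ma is older, so oldest→youngest is Mesoproterozoic, Neoproterozoic, Paleozoic, Mesozoic, Cenozoic.

Mesoproterozoic, Neoproterozoic, Paleozoic, Mesozoic, Cenozoic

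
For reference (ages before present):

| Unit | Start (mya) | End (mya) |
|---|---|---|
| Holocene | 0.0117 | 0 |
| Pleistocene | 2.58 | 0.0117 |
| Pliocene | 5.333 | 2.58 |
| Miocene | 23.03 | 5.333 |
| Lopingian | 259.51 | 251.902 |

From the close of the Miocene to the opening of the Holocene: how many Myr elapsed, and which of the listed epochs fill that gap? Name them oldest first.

The Miocene closes at 5.333 Ma and the Holocene opens at 0.0117 Ma, so the interval is 5.333 − 0.0117 = 5.3213 Myr.
An epoch fits inside if it starts at or after 5.333 Ma and ends at or before 0.0117 Ma; oldest first that gives Pliocene, Pleistocene.

5.3213 million years; Pliocene, Pleistocene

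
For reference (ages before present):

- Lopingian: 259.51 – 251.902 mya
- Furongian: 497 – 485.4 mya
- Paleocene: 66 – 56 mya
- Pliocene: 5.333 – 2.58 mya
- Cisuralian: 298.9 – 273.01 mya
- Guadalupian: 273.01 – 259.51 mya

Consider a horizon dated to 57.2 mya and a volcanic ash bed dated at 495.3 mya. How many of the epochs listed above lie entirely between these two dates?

3

The older date is 495.3 Ma and the younger is 57.2 Ma.
Epochs with start < 495.3 and end > 57.2 Ma: Cisuralian (298.9–273.01), Guadalupian (273.01–259.51), Lopingian (259.51–251.902).
That is 3 complete epochs.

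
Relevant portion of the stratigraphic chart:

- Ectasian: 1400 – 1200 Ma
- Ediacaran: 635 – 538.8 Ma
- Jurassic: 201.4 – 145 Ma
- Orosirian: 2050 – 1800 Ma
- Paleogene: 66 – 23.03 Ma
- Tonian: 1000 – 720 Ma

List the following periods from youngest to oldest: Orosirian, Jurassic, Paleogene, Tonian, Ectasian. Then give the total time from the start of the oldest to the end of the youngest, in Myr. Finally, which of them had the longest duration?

Start ages (Ma): Orosirian 2050, Ectasian 1400, Tonian 1000, Jurassic 201.4, Paleogene 66.
Ordered youngest to oldest: Paleogene, Jurassic, Tonian, Ectasian, Orosirian.
Span = 2050 − 23.03 = 2026.97 Myr.
Durations: Orosirian 250, Ectasian 200, Tonian 280, Paleogene 42.97, Jurassic 56.4 → longest is Tonian (280 Myr).

Paleogene, Jurassic, Tonian, Ectasian, Orosirian; total span 2026.97 Myr; longest is Tonian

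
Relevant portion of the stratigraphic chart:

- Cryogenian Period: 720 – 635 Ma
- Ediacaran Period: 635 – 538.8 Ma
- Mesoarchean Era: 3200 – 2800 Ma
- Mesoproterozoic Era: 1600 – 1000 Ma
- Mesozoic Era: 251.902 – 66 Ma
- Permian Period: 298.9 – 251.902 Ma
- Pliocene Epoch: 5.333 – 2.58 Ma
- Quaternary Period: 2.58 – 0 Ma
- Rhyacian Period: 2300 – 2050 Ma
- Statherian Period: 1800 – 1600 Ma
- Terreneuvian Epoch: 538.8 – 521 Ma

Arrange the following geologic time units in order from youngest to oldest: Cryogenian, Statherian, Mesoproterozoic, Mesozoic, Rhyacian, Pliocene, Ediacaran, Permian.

Sorting by start age (ascending Ma, since larger Ma = older): Pliocene start 5.333, Mesozoic start 251.902, Permian start 298.9, Ediacaran start 635, Cryogenian start 720, Mesoproterozoic start 1600, Statherian start 1800, Rhyacian start 2300.

Pliocene, Mesozoic, Permian, Ediacaran, Cryogenian, Mesoproterozoic, Statherian, Rhyacian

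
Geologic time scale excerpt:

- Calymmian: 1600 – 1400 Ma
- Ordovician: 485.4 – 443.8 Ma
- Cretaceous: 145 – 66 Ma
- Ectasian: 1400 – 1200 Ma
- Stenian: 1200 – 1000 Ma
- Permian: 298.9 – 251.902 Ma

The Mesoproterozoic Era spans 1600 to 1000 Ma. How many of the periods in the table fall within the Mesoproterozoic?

Periods inside 1600–1000 Ma: Calymmian, Ectasian, Stenian — 3 in total.

3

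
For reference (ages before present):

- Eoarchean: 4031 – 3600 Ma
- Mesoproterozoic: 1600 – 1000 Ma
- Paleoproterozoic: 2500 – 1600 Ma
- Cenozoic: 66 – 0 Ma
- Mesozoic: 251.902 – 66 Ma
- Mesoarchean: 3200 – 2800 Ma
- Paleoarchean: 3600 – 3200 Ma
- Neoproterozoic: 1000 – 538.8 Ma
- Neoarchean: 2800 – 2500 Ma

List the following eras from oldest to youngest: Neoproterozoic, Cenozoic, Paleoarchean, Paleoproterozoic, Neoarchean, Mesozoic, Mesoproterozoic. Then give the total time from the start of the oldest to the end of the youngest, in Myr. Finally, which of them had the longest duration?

Start ages (Ma): Paleoarchean 3600, Neoarchean 2800, Paleoproterozoic 2500, Mesoproterozoic 1600, Neoproterozoic 1000, Mesozoic 251.902, Cenozoic 66.
Ordered oldest to youngest: Paleoarchean, Neoarchean, Paleoproterozoic, Mesoproterozoic, Neoproterozoic, Mesozoic, Cenozoic.
Span = 3600 − 0 = 3600 Myr.
Durations: Paleoproterozoic 900, Cenozoic 66, Paleoarchean 400, Neoarchean 300, Neoproterozoic 461.2, Mesozoic 185.902, Mesoproterozoic 600 → longest is Paleoproterozoic (900 Myr).

Paleoarchean → Neoarchean → Paleoproterozoic → Mesoproterozoic → Neoproterozoic → Mesozoic → Cenozoic; total span 3600 Myr; longest is Paleoproterozoic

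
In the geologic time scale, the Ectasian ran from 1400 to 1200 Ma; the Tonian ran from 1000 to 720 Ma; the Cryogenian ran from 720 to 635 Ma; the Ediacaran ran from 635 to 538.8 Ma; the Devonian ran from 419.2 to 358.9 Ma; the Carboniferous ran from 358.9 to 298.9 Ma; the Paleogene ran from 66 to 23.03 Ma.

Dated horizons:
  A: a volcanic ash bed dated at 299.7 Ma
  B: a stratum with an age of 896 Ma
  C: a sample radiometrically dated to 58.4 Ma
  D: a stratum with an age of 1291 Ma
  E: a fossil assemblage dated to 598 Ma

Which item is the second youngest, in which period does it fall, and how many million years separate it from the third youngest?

A, in the Carboniferous; 298.3 million years to E

Smaller Ma means younger, so youngest first: C 58.4 < A 299.7 < E 598 < B 896 < D 1291.
Counting 2 along gives A (299.7 Ma); the excerpt puts that inside the Carboniferous, 358.9–298.9 Ma.
Next in line is E (598 Ma), and 598 − 299.7 = 298.3 Myr.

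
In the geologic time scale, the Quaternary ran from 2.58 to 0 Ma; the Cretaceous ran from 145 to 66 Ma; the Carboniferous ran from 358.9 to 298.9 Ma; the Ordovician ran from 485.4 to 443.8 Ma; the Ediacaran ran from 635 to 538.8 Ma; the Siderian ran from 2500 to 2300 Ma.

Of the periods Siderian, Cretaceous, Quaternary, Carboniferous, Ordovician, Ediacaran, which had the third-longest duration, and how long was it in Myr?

Start − end for each: Siderian 2500 − 2300 = 200; Cretaceous 145 − 66 = 79; Quaternary 2.58 − 0 = 2.58; Carboniferous 358.9 − 298.9 = 60; Ordovician 485.4 − 443.8 = 41.6; Ediacaran 635 − 538.8 = 96.2.
Ranking these from longest: Siderian > Ediacaran > Cretaceous > Carboniferous > Ordovician > Quaternary.
Position 3 in that ranking is Cretaceous, which lasted 79 Myr.

Cretaceous, 79 million years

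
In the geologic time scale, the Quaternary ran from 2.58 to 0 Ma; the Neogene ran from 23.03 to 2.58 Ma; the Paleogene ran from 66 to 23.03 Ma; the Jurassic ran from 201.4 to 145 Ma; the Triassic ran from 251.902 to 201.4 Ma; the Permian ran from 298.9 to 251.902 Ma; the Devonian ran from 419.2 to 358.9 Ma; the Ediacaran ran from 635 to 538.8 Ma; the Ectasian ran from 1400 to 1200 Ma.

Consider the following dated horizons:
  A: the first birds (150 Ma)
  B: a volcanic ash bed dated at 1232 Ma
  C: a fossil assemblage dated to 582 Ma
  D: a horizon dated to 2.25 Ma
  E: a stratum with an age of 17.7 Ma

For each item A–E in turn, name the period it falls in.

A: 150 Ma lies in 201.4–145 Ma, so Jurassic.
B: 1232 Ma lies in 1400–1200 Ma, so Ectasian.
C: 582 Ma lies in 635–538.8 Ma, so Ediacaran.
D: 2.25 Ma lies in 2.58–0 Ma, so Quaternary.
E: 17.7 Ma lies in 23.03–2.58 Ma, so Neogene.

A — Jurassic; B — Ectasian; C — Ediacaran; D — Quaternary; E — Neogene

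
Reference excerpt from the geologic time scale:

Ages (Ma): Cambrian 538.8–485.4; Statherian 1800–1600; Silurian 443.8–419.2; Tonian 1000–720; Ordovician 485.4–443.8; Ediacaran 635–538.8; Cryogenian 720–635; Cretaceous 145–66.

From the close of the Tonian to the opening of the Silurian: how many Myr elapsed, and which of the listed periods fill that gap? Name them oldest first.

End of Tonian = 720 Ma; start of Silurian = 443.8 Ma.
Gap = 720 − 443.8 = 276.2 Myr.
Periods wholly inside 720–443.8 Ma: Cryogenian (720–635), Ediacaran (635–538.8), Cambrian (538.8–485.4), Ordovician (485.4–443.8).

276.2 million years; Cryogenian, Ediacaran, Cambrian, Ordovician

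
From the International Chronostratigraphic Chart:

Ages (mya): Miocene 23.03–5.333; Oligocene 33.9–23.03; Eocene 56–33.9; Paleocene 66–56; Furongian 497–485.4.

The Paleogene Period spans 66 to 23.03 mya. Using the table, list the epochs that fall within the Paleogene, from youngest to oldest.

Epochs with both bounds inside 66–23.03 Ma: Oligocene (33.9–23.03), Eocene (56–33.9), Paleocene (66–56).

Oligocene, Eocene, Paleocene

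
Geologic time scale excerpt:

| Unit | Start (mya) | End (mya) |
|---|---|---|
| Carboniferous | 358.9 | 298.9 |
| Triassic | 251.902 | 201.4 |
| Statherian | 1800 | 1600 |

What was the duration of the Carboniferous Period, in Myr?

358.9 − 298.9 = 60 million years.

60 million years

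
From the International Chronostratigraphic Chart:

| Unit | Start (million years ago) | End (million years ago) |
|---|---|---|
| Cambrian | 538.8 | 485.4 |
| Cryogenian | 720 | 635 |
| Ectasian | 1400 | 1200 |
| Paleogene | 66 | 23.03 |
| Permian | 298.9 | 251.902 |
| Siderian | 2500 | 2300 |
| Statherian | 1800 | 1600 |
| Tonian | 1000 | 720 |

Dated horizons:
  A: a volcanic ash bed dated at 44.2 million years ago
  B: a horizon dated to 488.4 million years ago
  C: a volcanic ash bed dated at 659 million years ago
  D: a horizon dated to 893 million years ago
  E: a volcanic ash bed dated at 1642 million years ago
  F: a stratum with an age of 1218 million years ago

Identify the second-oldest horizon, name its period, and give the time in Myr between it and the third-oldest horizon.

F, in the Ectasian; 325 million years to D

Sorted oldest-first by Ma: E (1642), F (1218), D (893), C (659), B (488.4), A (44.2).
The second oldest is F at 1218 Ma, which lies in 1400–1200 Ma: the Ectasian.
The third oldest is D at 893 Ma; separation = |1218 − 893| = 325 Myr.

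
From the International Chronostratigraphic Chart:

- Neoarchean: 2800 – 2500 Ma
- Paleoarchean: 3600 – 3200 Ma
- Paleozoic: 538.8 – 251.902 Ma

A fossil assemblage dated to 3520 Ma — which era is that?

Paleoarchean

3520 Ma lies between 3600 and 3200 Ma, so it falls in the Paleoarchean.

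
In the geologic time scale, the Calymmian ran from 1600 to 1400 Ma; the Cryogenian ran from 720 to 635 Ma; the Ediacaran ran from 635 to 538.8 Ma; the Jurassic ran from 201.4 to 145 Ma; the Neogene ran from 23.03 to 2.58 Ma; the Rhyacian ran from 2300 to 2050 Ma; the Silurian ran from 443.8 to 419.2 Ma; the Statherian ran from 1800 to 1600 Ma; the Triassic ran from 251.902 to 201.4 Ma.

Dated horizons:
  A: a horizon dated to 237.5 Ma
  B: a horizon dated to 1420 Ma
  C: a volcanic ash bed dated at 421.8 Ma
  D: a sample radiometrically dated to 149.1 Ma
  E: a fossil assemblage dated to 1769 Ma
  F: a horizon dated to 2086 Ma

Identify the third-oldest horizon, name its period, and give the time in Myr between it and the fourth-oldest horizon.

Sorted oldest-first by Ma: F (2086), E (1769), B (1420), C (421.8), A (237.5), D (149.1).
The third oldest is B at 1420 Ma, which lies in 1600–1400 Ma: the Calymmian.
The fourth oldest is C at 421.8 Ma; separation = |1420 − 421.8| = 998.2 Myr.

B, in the Calymmian; 998.2 million years to C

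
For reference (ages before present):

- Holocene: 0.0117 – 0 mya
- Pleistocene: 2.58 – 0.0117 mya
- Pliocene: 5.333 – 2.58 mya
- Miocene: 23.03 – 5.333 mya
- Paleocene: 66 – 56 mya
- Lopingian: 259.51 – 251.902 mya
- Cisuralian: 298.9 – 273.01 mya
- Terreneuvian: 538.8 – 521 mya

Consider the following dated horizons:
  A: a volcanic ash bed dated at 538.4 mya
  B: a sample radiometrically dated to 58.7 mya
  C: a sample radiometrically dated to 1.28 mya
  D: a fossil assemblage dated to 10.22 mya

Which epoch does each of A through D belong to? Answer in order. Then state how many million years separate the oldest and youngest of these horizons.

A — Terreneuvian; B — Paleocene; C — Pleistocene; D — Miocene; span 537.12 million years

Match each age against the start–end ranges in the excerpt: A = 538.4 Ma → Terreneuvian (538.8–521); B = 58.7 Ma → Paleocene (66–56); C = 1.28 Ma → Pleistocene (2.58–0.0117); D = 10.22 Ma → Miocene (23.03–5.333).
The largest age is 538.4 Ma and the smallest is 1.28 Ma; their difference is 537.12 Myr.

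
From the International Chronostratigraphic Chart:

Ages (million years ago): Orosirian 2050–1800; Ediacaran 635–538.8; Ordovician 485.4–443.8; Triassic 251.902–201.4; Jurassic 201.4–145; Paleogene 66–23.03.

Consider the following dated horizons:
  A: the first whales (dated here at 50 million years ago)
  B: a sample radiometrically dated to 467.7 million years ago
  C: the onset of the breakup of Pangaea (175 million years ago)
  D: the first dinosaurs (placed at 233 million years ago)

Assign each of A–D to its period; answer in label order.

A — Paleogene; B — Ordovician; C — Jurassic; D — Triassic

Match each age against the start–end ranges in the excerpt: A = 50 Ma → Paleogene (66–23.03); B = 467.7 Ma → Ordovician (485.4–443.8); C = 175 Ma → Jurassic (201.4–145); D = 233 Ma → Triassic (251.902–201.4).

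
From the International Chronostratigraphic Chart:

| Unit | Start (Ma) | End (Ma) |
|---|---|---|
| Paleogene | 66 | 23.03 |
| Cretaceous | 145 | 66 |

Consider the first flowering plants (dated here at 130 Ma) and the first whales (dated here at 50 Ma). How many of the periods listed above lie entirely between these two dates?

0

Checking each listed span, none has both start < 130 Ma and end > 50 Ma — every period straddles one of the two dates or lies outside them — so the count is 0.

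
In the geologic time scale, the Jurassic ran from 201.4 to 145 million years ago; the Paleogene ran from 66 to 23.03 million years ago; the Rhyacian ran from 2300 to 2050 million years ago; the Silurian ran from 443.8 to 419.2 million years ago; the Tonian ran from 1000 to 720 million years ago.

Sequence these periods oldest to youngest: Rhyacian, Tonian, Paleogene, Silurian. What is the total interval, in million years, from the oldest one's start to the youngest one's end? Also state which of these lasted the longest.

Start ages (Ma): Rhyacian 2300, Tonian 1000, Silurian 443.8, Paleogene 66.
Ordered oldest to youngest: Rhyacian, Tonian, Silurian, Paleogene.
Span = 2300 − 23.03 = 2276.97 Myr.
Durations: Tonian 280, Silurian 24.6, Paleogene 42.97, Rhyacian 250 → longest is Tonian (280 Myr).

Rhyacian → Tonian → Silurian → Paleogene; total span 2276.97 Myr; longest is Tonian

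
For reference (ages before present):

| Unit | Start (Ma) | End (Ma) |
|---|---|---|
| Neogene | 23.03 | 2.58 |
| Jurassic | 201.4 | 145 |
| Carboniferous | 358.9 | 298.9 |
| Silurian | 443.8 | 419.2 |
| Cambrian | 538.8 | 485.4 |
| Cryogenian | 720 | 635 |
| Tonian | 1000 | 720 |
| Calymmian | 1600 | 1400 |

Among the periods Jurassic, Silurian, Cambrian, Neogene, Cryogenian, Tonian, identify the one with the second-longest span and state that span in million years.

Start − end for each: Jurassic 201.4 − 145 = 56.4; Silurian 443.8 − 419.2 = 24.6; Cambrian 538.8 − 485.4 = 53.4; Neogene 23.03 − 2.58 = 20.45; Cryogenian 720 − 635 = 85; Tonian 1000 − 720 = 280.
Ranking these from longest: Tonian > Cryogenian > Jurassic > Cambrian > Silurian > Neogene.
Position 2 in that ranking is Cryogenian, which lasted 85 Myr.

Cryogenian, 85 million years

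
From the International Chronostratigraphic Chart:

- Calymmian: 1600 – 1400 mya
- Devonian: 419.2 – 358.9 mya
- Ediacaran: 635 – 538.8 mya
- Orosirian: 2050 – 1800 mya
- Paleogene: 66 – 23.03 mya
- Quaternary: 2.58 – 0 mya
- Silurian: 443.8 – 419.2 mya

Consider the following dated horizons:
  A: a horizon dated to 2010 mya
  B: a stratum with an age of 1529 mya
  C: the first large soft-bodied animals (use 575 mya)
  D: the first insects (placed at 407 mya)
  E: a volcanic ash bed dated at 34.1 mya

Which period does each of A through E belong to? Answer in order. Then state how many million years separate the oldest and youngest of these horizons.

A: 2010 Ma lies in 2050–1800 Ma, so Orosirian.
B: 1529 Ma lies in 1600–1400 Ma, so Calymmian.
C: 575 Ma lies in 635–538.8 Ma, so Ediacaran.
D: 407 Ma lies in 419.2–358.9 Ma, so Devonian.
E: 34.1 Ma lies in 66–23.03 Ma, so Paleogene.
Oldest = 2010 Ma, youngest = 34.1 Ma → span 1975.9 Myr.

A — Orosirian; B — Calymmian; C — Ediacaran; D — Devonian; E — Paleogene; span 1975.9 million years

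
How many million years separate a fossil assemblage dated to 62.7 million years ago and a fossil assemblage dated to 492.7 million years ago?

430 million years

492.7 − 62.7 = 430 million years.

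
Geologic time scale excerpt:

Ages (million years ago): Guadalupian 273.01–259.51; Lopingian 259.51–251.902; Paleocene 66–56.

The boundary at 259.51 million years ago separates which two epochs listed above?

Guadalupian and Lopingian

The Guadalupian ends at 259.51 million years ago and the Lopingian begins at 259.51 million years ago, so they share that boundary.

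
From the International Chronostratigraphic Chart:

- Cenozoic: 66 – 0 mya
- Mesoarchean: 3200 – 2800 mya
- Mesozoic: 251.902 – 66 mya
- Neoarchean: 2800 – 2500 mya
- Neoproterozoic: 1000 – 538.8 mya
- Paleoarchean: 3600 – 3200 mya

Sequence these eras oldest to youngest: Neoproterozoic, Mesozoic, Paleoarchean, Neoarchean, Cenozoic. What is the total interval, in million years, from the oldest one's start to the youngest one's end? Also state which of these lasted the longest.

From the excerpt: Neoproterozoic 1000–538.8; Mesozoic 251.902–66; Paleoarchean 3600–3200; Neoarchean 2800–2500; Cenozoic 66–0 (Ma).
Larger Ma is earlier, so the oldest is Paleoarchean and the youngest is Cenozoic; oldest to youngest: Paleoarchean, Neoarchean, Neoproterozoic, Mesozoic, Cenozoic.
Oldest start 3600 minus youngest end 0 gives 3600 Myr overall.
Individual lengths (start − end): Mesozoic 185.902; Neoarchean 300; Neoproterozoic 461.2; Cenozoic 66; Paleoarchean 400. The largest is Neoproterozoic at 461.2 Myr.

Paleoarchean → Neoarchean → Neoproterozoic → Mesozoic → Cenozoic; total span 3600 Myr; longest is Neoproterozoic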